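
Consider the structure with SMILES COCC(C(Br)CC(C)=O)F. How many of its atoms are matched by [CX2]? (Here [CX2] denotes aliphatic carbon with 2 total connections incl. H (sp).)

The query [CX2] means: C with X2: aliphatic carbon with exactly 2 total connections.
Check the 11 heavy atoms by environment: 6× C (X4) → no; 1× C (X3) → no; 1× O (X1) → no; 1× Br (X1) → no; 1× O (X2) → no; 1× F (X1) → no.
No environment satisfies the query, so 0 matching atoms.

0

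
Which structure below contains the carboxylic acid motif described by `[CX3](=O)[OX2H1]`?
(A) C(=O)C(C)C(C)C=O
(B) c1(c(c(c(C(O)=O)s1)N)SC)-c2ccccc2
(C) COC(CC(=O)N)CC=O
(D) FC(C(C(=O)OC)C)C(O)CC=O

B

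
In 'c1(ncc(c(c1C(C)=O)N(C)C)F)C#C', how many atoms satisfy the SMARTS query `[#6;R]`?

5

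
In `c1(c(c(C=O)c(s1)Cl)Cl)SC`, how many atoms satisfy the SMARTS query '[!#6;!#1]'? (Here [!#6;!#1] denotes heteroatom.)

5

The query [!#6;!#1] means: not carbon and not hydrogen — any heteroatom.
Check the 11 heavy atoms by environment: 1× s (aromatic) → match; 4× c (aromatic) → no; 2× C → no; 1× O → match; 2× Cl → match; 1× S → match.
Summing the matching environments: 1 + 1 + 2 + 1 = 5 matching atoms.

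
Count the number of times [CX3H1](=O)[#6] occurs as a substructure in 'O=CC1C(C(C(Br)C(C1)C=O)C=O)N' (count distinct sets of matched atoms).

[CX3H1](=O)[#6] is the SMARTS for an aldehyde: an sp2 carbon with one H, double-bonded to O and single-bonded to carbon.
The molecule carries 3 separate instances of an aldehyde (-CHO) meeting every constraint; each maps to a distinct set of atoms, giving 3 matches.

3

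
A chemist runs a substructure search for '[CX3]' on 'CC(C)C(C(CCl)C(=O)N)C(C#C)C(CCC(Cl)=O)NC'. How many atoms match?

Check the 21 heavy atoms by environment: 11× C (X4) → no; 2× C (X3) → match; 2× O (X1) → no; 2× N (X3) → no; 2× Cl (X1) → no; 2× C (X2) → no.
That gives 2 matching atoms.

2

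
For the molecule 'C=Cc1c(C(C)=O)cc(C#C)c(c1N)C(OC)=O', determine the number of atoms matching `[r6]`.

6

The query [r6] means: r6 matches atoms in a six-membered ring.
Check the 18 heavy atoms by environment: 6× c (aromatic, in 6-ring) → match; 1× N (acyclic) → no; 8× C (acyclic) → no; 3× O (acyclic) → no.
That gives 6 matching atoms.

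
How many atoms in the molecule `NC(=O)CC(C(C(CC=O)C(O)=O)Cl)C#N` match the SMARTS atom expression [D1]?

7

Check the 16 heavy atoms by environment: 4× C (D2) → no; 5× C (D3) → no; 2× N (D1) → match; 1× Cl (D1) → match; 4× O (D1) → match.
Summing the matching environments: 2 + 1 + 4 = 7 matching atoms.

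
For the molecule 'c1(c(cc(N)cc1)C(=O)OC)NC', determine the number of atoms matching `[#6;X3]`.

7

The query [#6;X3] means: any carbon (aromatic or not) with three total connections.
Check the 13 heavy atoms by environment: 6× c (aromatic, X3) → match; 1× C (X3) → match; 1× O (X1) → no; 1× O (X2) → no; 2× C (X4) → no; 2× N (X3) → no.
Summing the matching environments: 6 + 1 = 7 matching atoms.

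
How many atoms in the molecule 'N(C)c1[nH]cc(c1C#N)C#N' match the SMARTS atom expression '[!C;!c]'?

4

Check the 11 heavy atoms by environment: 1× n (aromatic) → match; 4× c (aromatic) → no; 3× N → match; 3× C → no.
Summing the matching environments: 1 + 3 = 4 matching atoms.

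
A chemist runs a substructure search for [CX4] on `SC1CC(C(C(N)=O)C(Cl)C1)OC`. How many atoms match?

7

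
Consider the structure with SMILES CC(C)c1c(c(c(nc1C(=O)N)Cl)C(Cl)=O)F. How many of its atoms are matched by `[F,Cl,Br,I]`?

3

The query [F,Cl,Br,I] means: comma = OR; matches any of F, Cl, Br, I.
Check the 17 heavy atoms by environment: 1× n (aromatic) → no; 5× c (aromatic) → no; 5× C → no; 2× O → no; 1× N → no; 2× Cl → match; 1× F → match.
Summing the matching environments: 2 + 1 = 3 matching atoms.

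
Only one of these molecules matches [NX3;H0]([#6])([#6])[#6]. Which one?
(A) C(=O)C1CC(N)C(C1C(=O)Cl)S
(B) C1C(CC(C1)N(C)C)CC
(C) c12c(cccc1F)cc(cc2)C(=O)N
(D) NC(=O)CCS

B

[NX3;H0]([#6])([#6])[#6] describes a trivalent nitrogen with no H, bonded to three carbons (a tertiary amine).
(A) has a primary amino group (-NH2) but the nitrogen has H2, not H0 with three carbons.
(B) contains a dimethylamino group (-N(CH3)2), which satisfies every atom and bond constraint.
(C) has a primary amide (-C(=O)NH2) but the amide nitrogen has H2 and only one carbon neighbour.
(D) has a primary amide (-C(=O)NH2) but the amide nitrogen has H2 and only one carbon neighbour.
So the answer is (B).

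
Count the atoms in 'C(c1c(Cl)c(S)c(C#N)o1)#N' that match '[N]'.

2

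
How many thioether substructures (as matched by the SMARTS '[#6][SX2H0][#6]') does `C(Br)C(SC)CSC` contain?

[#6][SX2H0][#6] is the SMARTS for a thioether: an aliphatic sulfur bridging two carbons with no H on the sulfur.
The molecule carries 2 separate instances of a methylthio ether (-SCH3) meeting every constraint; each maps to a distinct set of atoms, giving 2 matches.

2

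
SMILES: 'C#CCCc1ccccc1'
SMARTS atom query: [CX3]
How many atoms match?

The query [CX3] means: C with X3: aliphatic carbon with exactly 3 total connections.
Check the 10 heavy atoms by environment: 2× C (X4) → no; 6× c (aromatic, X3) → no; 2× C (X2) → no.
No environment satisfies the query, so 0 matching atoms.

0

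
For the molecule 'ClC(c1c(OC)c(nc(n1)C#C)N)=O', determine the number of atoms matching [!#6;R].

2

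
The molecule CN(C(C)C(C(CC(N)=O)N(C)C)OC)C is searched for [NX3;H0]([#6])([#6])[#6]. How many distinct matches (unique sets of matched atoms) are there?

2

[NX3;H0]([#6])([#6])[#6] is the SMARTS for a tertiary amine: a trivalent nitrogen with no H, bonded to three carbons.
The molecule carries 2 separate instances of a dimethylamino group (-N(CH3)2) meeting every constraint; each maps to a distinct set of atoms, giving 2 matches.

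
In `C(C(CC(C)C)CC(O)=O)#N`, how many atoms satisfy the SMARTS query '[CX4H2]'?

2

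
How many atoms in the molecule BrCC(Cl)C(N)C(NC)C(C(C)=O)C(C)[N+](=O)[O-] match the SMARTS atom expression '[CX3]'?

The query [CX3] means: C with X3: aliphatic carbon with exactly 3 total connections.
Check the 18 heavy atoms by environment: 9× C (X4) → no; 1× N (charge +1, X3) → no; 1× O (charge -1, X1) → no; 2× O (X1) → no; 1× Br (X1) → no; 2× N (X3) → no; 1× Cl (X1) → no; 1× C (X3) → match.
That gives 1 matching atom.

1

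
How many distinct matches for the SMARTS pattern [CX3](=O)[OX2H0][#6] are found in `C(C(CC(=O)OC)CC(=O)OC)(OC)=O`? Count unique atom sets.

3

[CX3](=O)[OX2H0][#6] is the SMARTS for an ester: a carbonyl carbon bonded to an oxygen that is itself bonded to carbon (no H on that O).
The molecule carries 3 separate instances of a methyl-ester group (-C(=O)OCH3) meeting every constraint; each maps to a distinct set of atoms, giving 3 matches.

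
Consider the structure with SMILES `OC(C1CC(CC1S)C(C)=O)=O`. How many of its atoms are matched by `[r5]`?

The query [r5] means: r5 matches atoms in a five-membered ring.
Check the 12 heavy atoms by environment: 5× C (in 5-ring) → match; 3× C (acyclic) → no; 3× O (acyclic) → no; 1× S (acyclic) → no.
That gives 5 matching atoms.

5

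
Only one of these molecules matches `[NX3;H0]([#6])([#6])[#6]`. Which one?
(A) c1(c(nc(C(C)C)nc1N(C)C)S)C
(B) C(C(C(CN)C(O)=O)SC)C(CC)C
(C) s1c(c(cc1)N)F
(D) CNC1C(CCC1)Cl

A

[NX3;H0]([#6])([#6])[#6] describes a trivalent nitrogen with no H, bonded to three carbons (a tertiary amine).
(A) contains a dimethylamino group (-N(CH3)2), which satisfies every atom and bond constraint.
(B) has a primary amino group (-NH2) but the nitrogen has H2, not H0 with three carbons.
(C) has a primary amino group (-NH2) but the nitrogen has H2, not H0 with three carbons.
(D) has an N-methylamino group (-NHCH3) but the nitrogen still has one H (H1), not H0.
So the answer is (A).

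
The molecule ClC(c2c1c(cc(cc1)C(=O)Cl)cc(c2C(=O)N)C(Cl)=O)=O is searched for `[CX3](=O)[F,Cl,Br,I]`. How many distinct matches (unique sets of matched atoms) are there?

3

[CX3](=O)[F,Cl,Br,I] is the SMARTS for an acyl halide: a carbonyl carbon bonded to a halogen.
The molecule carries 3 separate instances of an acyl chloride (-C(=O)Cl) meeting every constraint; each maps to a distinct set of atoms, giving 3 matches.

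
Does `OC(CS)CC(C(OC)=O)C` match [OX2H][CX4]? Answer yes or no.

Yes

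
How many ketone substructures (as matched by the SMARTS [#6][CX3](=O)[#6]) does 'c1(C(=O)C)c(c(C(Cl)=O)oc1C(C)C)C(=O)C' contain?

2

[#6][CX3](=O)[#6] is the SMARTS for a ketone: a carbonyl carbon (no H) flanked by two carbons.
The molecule carries 2 separate instances of an acetyl/ketone group (-C(=O)CH3) meeting every constraint; each maps to a distinct set of atoms, giving 2 matches.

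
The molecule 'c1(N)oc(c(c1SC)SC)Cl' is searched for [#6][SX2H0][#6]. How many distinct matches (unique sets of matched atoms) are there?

[#6][SX2H0][#6] is the SMARTS for a thioether: an aliphatic sulfur bridging two carbons with no H on the sulfur.
The molecule carries 2 separate instances of a methylthio ether (-SCH3) meeting every constraint; each maps to a distinct set of atoms, giving 2 matches.

2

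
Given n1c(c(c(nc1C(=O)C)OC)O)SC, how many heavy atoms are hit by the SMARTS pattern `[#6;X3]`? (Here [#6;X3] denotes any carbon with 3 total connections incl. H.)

5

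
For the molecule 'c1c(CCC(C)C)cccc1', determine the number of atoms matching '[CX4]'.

5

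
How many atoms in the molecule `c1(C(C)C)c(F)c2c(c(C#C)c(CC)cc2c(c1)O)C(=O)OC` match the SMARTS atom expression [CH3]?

4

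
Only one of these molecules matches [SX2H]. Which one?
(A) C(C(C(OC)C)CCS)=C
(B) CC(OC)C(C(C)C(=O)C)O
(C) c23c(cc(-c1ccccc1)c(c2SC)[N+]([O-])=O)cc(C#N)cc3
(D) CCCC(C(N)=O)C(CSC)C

A

[SX2H] describes an aliphatic sulfur with two connections, one being H (a thiol).
(A) contains a thiol (-SH), which satisfies every atom and bond constraint.
(B) has a hydroxyl group (-OH) but it is an -OH, not an -SH.
(C) has a methylthio ether (-SCH3) but the sulfur has H0 (bonded to two carbons), not H1.
(D) has a methylthio ether (-SCH3) but the sulfur has H0 (bonded to two carbons), not H1.
So the answer is (A).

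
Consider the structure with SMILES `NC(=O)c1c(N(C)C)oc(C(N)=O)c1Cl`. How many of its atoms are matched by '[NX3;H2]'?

2

The query [NX3;H2] means: aliphatic N with 3 total connections, two of them H — an -NH2 nitrogen (amine or amide).
Check the 15 heavy atoms by environment: 1× o (aromatic, H0, X2) → no; 4× c (aromatic, H0, X3) → no; 2× C (H0, X3) → no; 2× O (H0, X1) → no; 2× N (H2, X3) → match; 1× Cl (H0, X1) → no; 1× N (H0, X3) → no; 2× C (H3, X4) → no.
That gives 2 matching atoms.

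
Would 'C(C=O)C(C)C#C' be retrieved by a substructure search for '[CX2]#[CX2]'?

Yes

The pattern [CX2]#[CX2] describes a carbon-carbon triple bond — an alkyne.
The molecule carries an ethynyl group (-C#CH), whose atoms satisfy every constraint of the query, so the pattern matches.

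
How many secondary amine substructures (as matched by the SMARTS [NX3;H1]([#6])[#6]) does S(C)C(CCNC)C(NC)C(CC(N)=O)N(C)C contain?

2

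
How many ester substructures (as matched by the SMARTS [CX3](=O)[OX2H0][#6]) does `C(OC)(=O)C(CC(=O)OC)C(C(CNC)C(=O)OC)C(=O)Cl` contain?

[CX3](=O)[OX2H0][#6] is the SMARTS for an ester: a carbonyl carbon bonded to an oxygen that is itself bonded to carbon (no H on that O).
The molecule carries 3 separate instances of a methyl-ester group (-C(=O)OCH3) meeting every constraint; each maps to a distinct set of atoms, giving 3 matches.

3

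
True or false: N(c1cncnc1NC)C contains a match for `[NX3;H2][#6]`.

False

The pattern [NX3;H2][#6] describes a trivalent nitrogen with two H attached to carbon — a primary amine.
The closest candidate here is an N-methylamino group (-NHCH3), but the nitrogen bears two carbons and only one H (H1), not H2. No other fragment satisfies the full query, so there is no match.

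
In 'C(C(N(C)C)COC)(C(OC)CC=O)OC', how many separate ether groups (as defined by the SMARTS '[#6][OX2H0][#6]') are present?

3

[#6][OX2H0][#6] is the SMARTS for an ether: an aliphatic oxygen bridging two carbons with no H on the oxygen.
The molecule carries 3 separate instances of a methoxy ether (-OCH3) meeting every constraint; each maps to a distinct set of atoms, giving 3 matches.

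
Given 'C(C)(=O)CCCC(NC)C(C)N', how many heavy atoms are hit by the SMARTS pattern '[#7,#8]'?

3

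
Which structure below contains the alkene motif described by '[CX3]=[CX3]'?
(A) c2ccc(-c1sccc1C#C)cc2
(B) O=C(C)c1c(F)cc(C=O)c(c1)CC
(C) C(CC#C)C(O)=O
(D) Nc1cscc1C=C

[CX3]=[CX3] describes a non-aromatic C=C double bond between two sp2 carbons (an alkene).
(A) has an ethynyl group (-C#CH) but the C-C bond is a triple bond, not a double bond.
(B) has an ethyl group (-CH2CH3) but its C-C bond is a single bond between CX4 carbons, not CX3=CX3.
(C) has an ethynyl group (-C#CH) but the C-C bond is a triple bond, not a double bond.
(D) contains a vinyl group (-CH=CH2), which satisfies every atom and bond constraint.
So the answer is (D).

D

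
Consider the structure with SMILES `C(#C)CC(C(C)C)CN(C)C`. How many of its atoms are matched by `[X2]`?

The query [X2] means: any atom with exactly two total connections (bonds + H).
Check the 11 heavy atoms by environment: 8× C (X4) → no; 2× C (X2) → match; 1× N (X3) → no.
That gives 2 matching atoms.

2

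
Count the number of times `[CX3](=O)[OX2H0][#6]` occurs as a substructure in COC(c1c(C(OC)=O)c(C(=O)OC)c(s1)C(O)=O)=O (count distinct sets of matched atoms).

3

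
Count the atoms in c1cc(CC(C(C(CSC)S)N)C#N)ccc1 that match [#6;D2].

8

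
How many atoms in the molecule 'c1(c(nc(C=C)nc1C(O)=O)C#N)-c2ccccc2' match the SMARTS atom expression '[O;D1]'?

2

Check the 19 heavy atoms by environment: 2× n (aromatic, D2) → no; 5× c (aromatic, D3) → no; 2× C (D2) → no; 1× N (D1) → no; 5× c (aromatic, D2) → no; 1× C (D3) → no; 2× O (D1) → match; 1× C (D1) → no.
That gives 2 matching atoms.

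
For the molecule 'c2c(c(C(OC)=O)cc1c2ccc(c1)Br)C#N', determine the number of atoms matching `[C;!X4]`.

2

The query [C;!X4] means: aliphatic carbon that does not have four total connections.
Check the 17 heavy atoms by environment: 10× c (aromatic, X3) → no; 1× C (X3) → match; 1× O (X1) → no; 1× O (X2) → no; 1× C (X4) → no; 1× Br (X1) → no; 1× C (X2) → match; 1× N (X1) → no.
Summing the matching environments: 1 + 1 = 2 matching atoms.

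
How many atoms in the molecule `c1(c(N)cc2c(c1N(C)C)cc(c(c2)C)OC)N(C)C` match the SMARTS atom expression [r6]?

Check the 20 heavy atoms by environment: 10× c (aromatic, in 6-ring) → match; 1× O (acyclic) → no; 6× C (acyclic) → no; 3× N (acyclic) → no.
That gives 10 matching atoms.

10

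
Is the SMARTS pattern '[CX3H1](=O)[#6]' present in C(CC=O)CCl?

The pattern [CX3H1](=O)[#6] describes an sp2 carbon with one H, double-bonded to O and single-bonded to carbon — an aldehyde.
The molecule carries an aldehyde (-CHO), whose atoms satisfy every constraint of the query, so the pattern matches.

Yes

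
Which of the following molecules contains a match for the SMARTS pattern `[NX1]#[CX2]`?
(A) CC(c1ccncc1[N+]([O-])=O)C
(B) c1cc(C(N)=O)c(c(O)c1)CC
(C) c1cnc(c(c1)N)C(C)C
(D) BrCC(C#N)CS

D

[NX1]#[CX2] describes a nitrogen triple-bonded to a two-connected carbon (a nitrile).
(A) has a nitro group (-[N+](=O)[O-]) but there is no C#N triple bond.
(B) has a primary amide (-C(=O)NH2) but the nitrogen is NX3, not NX1.
(C) has a primary amino group (-NH2) but the nitrogen is NX3 (three connections), not NX1 triple-bonded.
(D) contains a nitrile (-C#N), which satisfies every atom and bond constraint.
So the answer is (D).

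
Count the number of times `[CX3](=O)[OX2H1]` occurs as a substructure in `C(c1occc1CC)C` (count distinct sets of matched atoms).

0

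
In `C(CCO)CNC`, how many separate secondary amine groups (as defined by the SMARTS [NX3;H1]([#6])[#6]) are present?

1

[NX3;H1]([#6])[#6] is the SMARTS for a secondary amine: a trivalent nitrogen with one H, bonded to two carbons.
Exactly one fragment in the molecule meets all constraints, giving 1 match.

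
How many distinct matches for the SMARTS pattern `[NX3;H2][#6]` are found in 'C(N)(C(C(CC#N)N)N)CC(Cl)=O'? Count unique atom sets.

[NX3;H2][#6] is the SMARTS for a primary amine: a trivalent nitrogen with two H attached to carbon.
The molecule carries 3 separate instances of a primary amino group (-NH2) meeting every constraint; each maps to a distinct set of atoms, giving 3 matches.

3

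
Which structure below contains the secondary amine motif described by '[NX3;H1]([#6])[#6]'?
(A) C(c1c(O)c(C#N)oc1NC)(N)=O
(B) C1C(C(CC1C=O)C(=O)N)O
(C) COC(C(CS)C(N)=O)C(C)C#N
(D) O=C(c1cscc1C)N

A

[NX3;H1]([#6])[#6] describes a trivalent nitrogen with one H, bonded to two carbons (a secondary amine).
(A) contains an N-methylamino group (-NHCH3), which satisfies every atom and bond constraint.
(B) has a primary amide (-C(=O)NH2) but the -C(=O)NH2 nitrogen has H2, not H1.
(C) has a primary amide (-C(=O)NH2) but the -C(=O)NH2 nitrogen has H2, not H1.
(D) has a primary amide (-C(=O)NH2) but the -C(=O)NH2 nitrogen has H2, not H1.
So the answer is (A).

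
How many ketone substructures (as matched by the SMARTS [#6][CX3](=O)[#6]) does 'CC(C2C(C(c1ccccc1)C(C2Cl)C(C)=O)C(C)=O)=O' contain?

3

[#6][CX3](=O)[#6] is the SMARTS for a ketone: a carbonyl carbon (no H) flanked by two carbons.
The molecule carries 3 separate instances of an acetyl/ketone group (-C(=O)CH3) meeting every constraint; each maps to a distinct set of atoms, giving 3 matches.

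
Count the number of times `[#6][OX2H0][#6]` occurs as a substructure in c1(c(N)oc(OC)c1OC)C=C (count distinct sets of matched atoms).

2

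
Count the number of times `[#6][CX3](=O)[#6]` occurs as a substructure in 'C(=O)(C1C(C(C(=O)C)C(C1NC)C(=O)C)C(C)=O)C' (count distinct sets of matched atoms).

4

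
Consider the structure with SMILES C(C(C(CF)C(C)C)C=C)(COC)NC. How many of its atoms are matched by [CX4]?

The query [CX4] means: C with X4: aliphatic carbon with exactly 4 total connections (bonds + H).
Check the 15 heavy atoms by environment: 10× C (X4) → match; 2× C (X3) → no; 1× F (X1) → no; 1× N (X3) → no; 1× O (X2) → no.
That gives 10 matching atoms.

10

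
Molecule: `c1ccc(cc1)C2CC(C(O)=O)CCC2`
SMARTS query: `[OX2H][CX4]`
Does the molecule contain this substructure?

No

The pattern [OX2H][CX4] describes a hydroxyl oxygen bound to an sp3 (X4) carbon — an aliphatic alcohol.
The closest candidate here is a carboxylic acid group (-C(=O)OH), but the -OH is on a CX3 carbonyl carbon, not a CX4 carbon. No other fragment satisfies the full query, so there is no match.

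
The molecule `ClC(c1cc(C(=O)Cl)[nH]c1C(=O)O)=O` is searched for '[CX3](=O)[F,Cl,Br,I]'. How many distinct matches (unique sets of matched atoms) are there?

[CX3](=O)[F,Cl,Br,I] is the SMARTS for an acyl halide: a carbonyl carbon bonded to a halogen.
The molecule carries 2 separate instances of an acyl chloride (-C(=O)Cl) meeting every constraint; each maps to a distinct set of atoms, giving 2 matches.

2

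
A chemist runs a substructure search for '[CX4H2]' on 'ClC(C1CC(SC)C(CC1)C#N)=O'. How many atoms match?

3

The query [CX4H2] means: sp3 carbon (X4) with exactly two hydrogens.
Check the 13 heavy atoms by environment: 3× C (H1, X4) → no; 3× C (H2, X4) → match; 1× S (H0, X2) → no; 1× C (H3, X4) → no; 1× C (H0, X2) → no; 1× N (H0, X1) → no; 1× C (H0, X3) → no; 1× O (H0, X1) → no; 1× Cl (H0, X1) → no.
That gives 3 matching atoms.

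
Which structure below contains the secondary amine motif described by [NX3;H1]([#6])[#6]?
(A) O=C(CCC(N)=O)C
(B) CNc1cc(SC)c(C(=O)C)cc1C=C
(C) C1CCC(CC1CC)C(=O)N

[NX3;H1]([#6])[#6] describes a trivalent nitrogen with one H, bonded to two carbons (a secondary amine).
(A) has a primary amide (-C(=O)NH2) but the -C(=O)NH2 nitrogen has H2, not H1.
(B) contains an N-methylamino group (-NHCH3), which satisfies every atom and bond constraint.
(C) has a primary amide (-C(=O)NH2) but the -C(=O)NH2 nitrogen has H2, not H1.
So the answer is (B).

B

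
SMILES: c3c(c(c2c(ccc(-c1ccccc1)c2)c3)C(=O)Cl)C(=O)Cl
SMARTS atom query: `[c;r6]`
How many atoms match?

The query [c;r6] means: aromatic carbon that belongs to a six-membered ring.
Check the 22 heavy atoms by environment: 16× c (aromatic, in 6-ring) → match; 2× C (acyclic) → no; 2× O (acyclic) → no; 2× Cl (acyclic) → no.
That gives 16 matching atoms.

16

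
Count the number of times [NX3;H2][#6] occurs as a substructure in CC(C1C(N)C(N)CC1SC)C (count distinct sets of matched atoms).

2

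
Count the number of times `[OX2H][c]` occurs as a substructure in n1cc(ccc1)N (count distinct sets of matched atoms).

0

[OX2H][c] is the SMARTS for a phenol: a hydroxyl oxygen attached to an aromatic carbon.
No fragment in the molecule satisfies every constraint, giving 0 matches.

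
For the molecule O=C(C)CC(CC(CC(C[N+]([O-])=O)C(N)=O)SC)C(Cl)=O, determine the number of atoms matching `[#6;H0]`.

3

The query [#6;H0] means: any carbon with no attached hydrogen.
Check the 21 heavy atoms by environment: 4× C (H2) → no; 3× C (H1) → no; 3× C (H0) → match; 4× O (H0) → no; 1× N (H2) → no; 2× C (H3) → no; 1× N (charge +1, H0) → no; 1× O (charge -1, H0) → no; 1× S (H0) → no; 1× Cl (H0) → no.
That gives 3 matching atoms.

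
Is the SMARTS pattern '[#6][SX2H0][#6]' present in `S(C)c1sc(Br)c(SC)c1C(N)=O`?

Yes

The pattern [#6][SX2H0][#6] describes an aliphatic sulfur bridging two carbons with no H on the sulfur — a thioether.
The molecule carries a methylthio ether (-SCH3), whose atoms satisfy every constraint of the query, so the pattern matches.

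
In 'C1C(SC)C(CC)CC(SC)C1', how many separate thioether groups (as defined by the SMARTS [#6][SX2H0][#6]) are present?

2

[#6][SX2H0][#6] is the SMARTS for a thioether: an aliphatic sulfur bridging two carbons with no H on the sulfur.
The molecule carries 2 separate instances of a methylthio ether (-SCH3) meeting every constraint; each maps to a distinct set of atoms, giving 2 matches.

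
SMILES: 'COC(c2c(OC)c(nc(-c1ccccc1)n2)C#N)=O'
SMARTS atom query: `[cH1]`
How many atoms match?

5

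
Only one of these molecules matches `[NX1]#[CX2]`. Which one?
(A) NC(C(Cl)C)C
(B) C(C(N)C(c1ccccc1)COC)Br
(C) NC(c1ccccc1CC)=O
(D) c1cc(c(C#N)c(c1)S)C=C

D

[NX1]#[CX2] describes a nitrogen triple-bonded to a two-connected carbon (a nitrile).
(A) has a primary amino group (-NH2) but the nitrogen is NX3 (three connections), not NX1 triple-bonded.
(B) has a primary amino group (-NH2) but the nitrogen is NX3 (three connections), not NX1 triple-bonded.
(C) has a primary amide (-C(=O)NH2) but the nitrogen is NX3, not NX1.
(D) contains a nitrile (-C#N), which satisfies every atom and bond constraint.
So the answer is (D).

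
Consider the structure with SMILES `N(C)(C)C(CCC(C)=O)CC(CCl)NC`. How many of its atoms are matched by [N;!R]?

2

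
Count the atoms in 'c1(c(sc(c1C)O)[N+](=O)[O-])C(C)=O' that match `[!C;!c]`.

6

The query [!C;!c] means: neither aliphatic nor aromatic carbon — same as [!#6].
Check the 13 heavy atoms by environment: 1× s (aromatic) → match; 4× c (aromatic) → no; 3× C → no; 3× O → match; 1× N (charge +1) → match; 1× O (charge -1) → match.
Summing the matching environments: 1 + 3 + 1 + 1 = 6 matching atoms.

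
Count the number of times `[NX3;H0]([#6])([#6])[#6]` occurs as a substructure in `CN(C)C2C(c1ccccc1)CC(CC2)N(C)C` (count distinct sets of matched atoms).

2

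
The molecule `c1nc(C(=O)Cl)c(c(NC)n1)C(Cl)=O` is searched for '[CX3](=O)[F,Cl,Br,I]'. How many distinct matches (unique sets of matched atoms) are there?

2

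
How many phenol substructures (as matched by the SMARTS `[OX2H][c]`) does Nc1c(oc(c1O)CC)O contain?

2

[OX2H][c] is the SMARTS for a phenol: a hydroxyl oxygen attached to an aromatic carbon.
The molecule carries 2 separate instances of a hydroxyl group (-OH) meeting every constraint; each maps to a distinct set of atoms, giving 2 matches.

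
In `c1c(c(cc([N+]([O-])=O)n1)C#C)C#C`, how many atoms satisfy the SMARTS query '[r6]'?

6

Check the 13 heavy atoms by environment: 1× n (aromatic, in 6-ring) → match; 5× c (aromatic, in 6-ring) → match; 4× C (acyclic) → no; 1× N (charge +1, acyclic) → no; 1× O (charge -1, acyclic) → no; 1× O (acyclic) → no.
Summing the matching environments: 1 + 5 = 6 matching atoms.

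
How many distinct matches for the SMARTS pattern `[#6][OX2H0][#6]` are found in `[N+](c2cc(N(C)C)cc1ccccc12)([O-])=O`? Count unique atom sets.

[#6][OX2H0][#6] is the SMARTS for an ether: an aliphatic oxygen bridging two carbons with no H on the oxygen.
No fragment in the molecule satisfies every constraint, giving 0 matches.

0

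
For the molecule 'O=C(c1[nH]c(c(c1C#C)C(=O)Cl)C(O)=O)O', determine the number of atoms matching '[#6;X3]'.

7

The query [#6;X3] means: any carbon (aromatic or not) with three total connections.
Check the 16 heavy atoms by environment: 1× n (aromatic, X3) → no; 4× c (aromatic, X3) → match; 3× C (X3) → match; 3× O (X1) → no; 2× O (X2) → no; 1× Cl (X1) → no; 2× C (X2) → no.
Summing the matching environments: 4 + 3 = 7 matching atoms.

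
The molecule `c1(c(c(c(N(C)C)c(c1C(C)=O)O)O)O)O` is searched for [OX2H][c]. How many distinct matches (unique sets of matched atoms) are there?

4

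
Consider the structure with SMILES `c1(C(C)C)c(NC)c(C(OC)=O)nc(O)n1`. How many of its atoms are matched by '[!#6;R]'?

2

The query [!#6;R] means: non-carbon atom that is part of a ring.
Check the 16 heavy atoms by environment: 2× n (aromatic, in 6-ring) → match; 4× c (aromatic, in 6-ring) → no; 6× C (acyclic) → no; 3× O (acyclic) → no; 1× N (acyclic) → no.
That gives 2 matching atoms.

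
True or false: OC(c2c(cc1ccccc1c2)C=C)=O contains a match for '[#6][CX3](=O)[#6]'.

The pattern [#6][CX3](=O)[#6] describes a carbonyl carbon (no H) flanked by two carbons — a ketone.
The closest candidate here is a carboxylic acid group (-C(=O)OH), but one neighbour of the carbonyl carbon is O, not C. No other fragment satisfies the full query, so there is no match.

False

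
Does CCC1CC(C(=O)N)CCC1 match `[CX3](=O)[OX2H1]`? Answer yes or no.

The pattern [CX3](=O)[OX2H1] describes an sp2 carbon double-bonded to O and single-bonded to an -OH oxygen — a carboxylic acid.
The closest candidate here is a primary amide (-C(=O)NH2), but the carbonyl is bonded to N, not to an -OH oxygen. No other fragment satisfies the full query, so there is no match.

No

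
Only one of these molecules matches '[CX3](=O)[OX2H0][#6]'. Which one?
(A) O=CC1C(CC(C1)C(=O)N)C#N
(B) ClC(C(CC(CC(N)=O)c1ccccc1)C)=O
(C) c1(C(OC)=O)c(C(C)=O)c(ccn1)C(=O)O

C

[CX3](=O)[OX2H0][#6] describes a carbonyl carbon bonded to an oxygen that is itself bonded to carbon (no H on that O) (an ester).
(A) has a primary amide (-C(=O)NH2) but the carbonyl is bonded to N, not to an O-C linkage.
(B) has a primary amide (-C(=O)NH2) but the carbonyl is bonded to N, not to an O-C linkage.
(C) contains a methyl-ester group (-C(=O)OCH3), which satisfies every atom and bond constraint.
So the answer is (C).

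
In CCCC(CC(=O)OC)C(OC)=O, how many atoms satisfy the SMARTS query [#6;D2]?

The query [#6;D2] means: any carbon bonded to exactly two heavy atoms.
Check the 13 heavy atoms by environment: 3× C (D2) → match; 3× C (D3) → no; 2× O (D1) → no; 2× O (D2) → no; 3× C (D1) → no.
That gives 3 matching atoms.

3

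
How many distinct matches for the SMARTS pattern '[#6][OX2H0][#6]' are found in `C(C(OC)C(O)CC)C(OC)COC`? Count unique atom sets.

3

[#6][OX2H0][#6] is the SMARTS for an ether: an aliphatic oxygen bridging two carbons with no H on the oxygen.
The molecule carries 3 separate instances of a methoxy ether (-OCH3) meeting every constraint; each maps to a distinct set of atoms, giving 3 matches.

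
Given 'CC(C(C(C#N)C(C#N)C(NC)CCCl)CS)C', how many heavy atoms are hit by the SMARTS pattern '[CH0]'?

2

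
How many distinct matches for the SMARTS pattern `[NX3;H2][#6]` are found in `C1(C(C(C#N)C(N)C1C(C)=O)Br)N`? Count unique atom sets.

[NX3;H2][#6] is the SMARTS for a primary amine: a trivalent nitrogen with two H attached to carbon.
The molecule carries 2 separate instances of a primary amino group (-NH2) meeting every constraint; each maps to a distinct set of atoms, giving 2 matches.

2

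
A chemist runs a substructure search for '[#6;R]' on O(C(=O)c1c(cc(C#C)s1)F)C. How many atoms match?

4

Check the 12 heavy atoms by environment: 1× s (aromatic, in 5-ring) → no; 4× c (aromatic, in 5-ring) → match; 4× C (acyclic) → no; 2× O (acyclic) → no; 1× F (acyclic) → no.
That gives 4 matching atoms.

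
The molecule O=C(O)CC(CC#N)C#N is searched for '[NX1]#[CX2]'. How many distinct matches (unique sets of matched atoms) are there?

[NX1]#[CX2] is the SMARTS for a nitrile: a nitrogen triple-bonded to a two-connected carbon.
The molecule carries 2 separate instances of a nitrile (-C#N) meeting every constraint; each maps to a distinct set of atoms, giving 2 matches.

2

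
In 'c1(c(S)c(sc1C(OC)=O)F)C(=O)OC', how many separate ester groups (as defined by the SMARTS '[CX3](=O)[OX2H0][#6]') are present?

2

[CX3](=O)[OX2H0][#6] is the SMARTS for an ester: a carbonyl carbon bonded to an oxygen that is itself bonded to carbon (no H on that O).
The molecule carries 2 separate instances of a methyl-ester group (-C(=O)OCH3) meeting every constraint; each maps to a distinct set of atoms, giving 2 matches.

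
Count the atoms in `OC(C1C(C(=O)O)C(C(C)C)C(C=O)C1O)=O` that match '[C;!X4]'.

3

The query [C;!X4] means: aliphatic carbon that does not have four total connections.
Check the 17 heavy atoms by environment: 8× C (X4) → no; 3× C (X3) → match; 3× O (X1) → no; 3× O (X2) → no.
That gives 3 matching atoms.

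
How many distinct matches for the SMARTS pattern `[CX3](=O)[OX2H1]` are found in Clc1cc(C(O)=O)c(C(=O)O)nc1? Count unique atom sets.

[CX3](=O)[OX2H1] is the SMARTS for a carboxylic acid: an sp2 carbon double-bonded to O and single-bonded to an -OH oxygen.
The molecule carries 2 separate instances of a carboxylic acid group (-C(=O)OH) meeting every constraint; each maps to a distinct set of atoms, giving 2 matches.

2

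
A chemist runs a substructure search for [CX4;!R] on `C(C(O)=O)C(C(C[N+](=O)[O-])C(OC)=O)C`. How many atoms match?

6

The query [CX4;!R] means: aliphatic carbon with four total connections, not in a ring.
Check the 15 heavy atoms by environment: 6× C (X4, acyclic) → match; 1× N (charge +1, X3, acyclic) → no; 1× O (charge -1, X1, acyclic) → no; 3× O (X1, acyclic) → no; 2× C (X3, acyclic) → no; 2× O (X2, acyclic) → no.
That gives 6 matching atoms.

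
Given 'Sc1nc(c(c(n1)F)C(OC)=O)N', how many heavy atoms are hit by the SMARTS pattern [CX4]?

Check the 13 heavy atoms by environment: 2× n (aromatic, X2) → no; 4× c (aromatic, X3) → no; 1× F (X1) → no; 1× C (X3) → no; 1× O (X1) → no; 1× O (X2) → no; 1× C (X4) → match; 1× N (X3) → no; 1× S (X2) → no.
That gives 1 matching atom.

1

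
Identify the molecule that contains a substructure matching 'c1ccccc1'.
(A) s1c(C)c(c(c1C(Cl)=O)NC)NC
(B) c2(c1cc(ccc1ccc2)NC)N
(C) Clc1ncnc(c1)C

c1ccccc1 describes six aromatic carbons in a ring (a benzene ring).
(A) has a methyl group (-CH3) but no six-membered all-carbon aromatic ring is present.
(B) contains the required atom environment, so the pattern matches.
(C) has a methyl group (-CH3) but no six-membered all-carbon aromatic ring is present.
So the answer is (B).

B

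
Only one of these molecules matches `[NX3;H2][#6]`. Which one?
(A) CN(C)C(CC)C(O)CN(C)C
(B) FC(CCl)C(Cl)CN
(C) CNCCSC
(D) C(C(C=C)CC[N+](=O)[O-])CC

B

[NX3;H2][#6] describes a trivalent nitrogen with two H attached to carbon (a primary amine).
(A) has a dimethylamino group (-N(CH3)2) but the nitrogen has H0, not H2.
(B) contains a primary amino group (-NH2), which satisfies every atom and bond constraint.
(C) has an N-methylamino group (-NHCH3) but the nitrogen bears two carbons and only one H (H1), not H2.
(D) has a nitro group (-[N+](=O)[O-]) but the nitrogen is [N+] with no H, not NX3H2.
So the answer is (B).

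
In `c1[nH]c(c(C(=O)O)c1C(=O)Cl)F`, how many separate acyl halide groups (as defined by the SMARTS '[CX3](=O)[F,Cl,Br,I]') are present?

[CX3](=O)[F,Cl,Br,I] is the SMARTS for an acyl halide: a carbonyl carbon bonded to a halogen.
Exactly one fragment in the molecule meets all constraints, giving 1 match.

1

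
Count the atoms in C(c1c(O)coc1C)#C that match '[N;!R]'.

0

The query [N;!R] means: aliphatic nitrogen not in a ring.
Check the 9 heavy atoms by environment: 1× o (aromatic, in 5-ring) → no; 4× c (aromatic, in 5-ring) → no; 3× C (acyclic) → no; 1× O (acyclic) → no.
No environment satisfies the query, so 0 matching atoms.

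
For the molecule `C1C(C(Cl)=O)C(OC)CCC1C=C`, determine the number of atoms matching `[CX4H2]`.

3

The query [CX4H2] means: sp3 carbon (X4) with exactly two hydrogens.
Check the 13 heavy atoms by environment: 3× C (H1, X4) → no; 3× C (H2, X4) → match; 1× C (H0, X3) → no; 1× O (H0, X1) → no; 1× Cl (H0, X1) → no; 1× C (H1, X3) → no; 1× C (H2, X3) → no; 1× O (H0, X2) → no; 1× C (H3, X4) → no.
That gives 3 matching atoms.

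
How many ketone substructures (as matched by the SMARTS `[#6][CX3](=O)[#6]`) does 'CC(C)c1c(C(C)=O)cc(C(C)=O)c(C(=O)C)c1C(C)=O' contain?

[#6][CX3](=O)[#6] is the SMARTS for a ketone: a carbonyl carbon (no H) flanked by two carbons.
The molecule carries 4 separate instances of an acetyl/ketone group (-C(=O)CH3) meeting every constraint; each maps to a distinct set of atoms, giving 4 matches.

4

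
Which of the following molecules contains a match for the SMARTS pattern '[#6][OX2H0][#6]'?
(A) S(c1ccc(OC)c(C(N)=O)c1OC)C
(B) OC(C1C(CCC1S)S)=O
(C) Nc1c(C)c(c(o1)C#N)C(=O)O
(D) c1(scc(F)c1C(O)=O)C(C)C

A

[#6][OX2H0][#6] describes an aliphatic oxygen bridging two carbons with no H on the oxygen (an ether).
(A) contains a methoxy ether (-OCH3), which satisfies every atom and bond constraint.
(B) has a carboxylic acid group (-C(=O)OH) but the -OH oxygen has H1; the =O is OX1, not OX2.
(C) has a carboxylic acid group (-C(=O)OH) but the -OH oxygen has H1; the =O is OX1, not OX2.
(D) has a carboxylic acid group (-C(=O)OH) but the -OH oxygen has H1; the =O is OX1, not OX2.
So the answer is (A).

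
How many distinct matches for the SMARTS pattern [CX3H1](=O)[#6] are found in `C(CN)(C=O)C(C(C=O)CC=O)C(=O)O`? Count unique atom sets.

[CX3H1](=O)[#6] is the SMARTS for an aldehyde: an sp2 carbon with one H, double-bonded to O and single-bonded to carbon.
The molecule carries 3 separate instances of an aldehyde (-CHO) meeting every constraint; each maps to a distinct set of atoms, giving 3 matches.

3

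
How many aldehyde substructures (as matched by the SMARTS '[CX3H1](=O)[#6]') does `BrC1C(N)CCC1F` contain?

[CX3H1](=O)[#6] is the SMARTS for an aldehyde: an sp2 carbon with one H, double-bonded to O and single-bonded to carbon.
No fragment in the molecule satisfies every constraint, giving 0 matches.

0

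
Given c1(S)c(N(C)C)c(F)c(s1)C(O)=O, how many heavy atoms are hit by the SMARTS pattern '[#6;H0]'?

The query [#6;H0] means: any carbon with no attached hydrogen.
Check the 13 heavy atoms by environment: 1× s (aromatic, H0) → no; 4× c (aromatic, H0) → match; 1× C (H0) → match; 1× O (H0) → no; 1× O (H1) → no; 1× S (H1) → no; 1× F (H0) → no; 1× N (H0) → no; 2× C (H3) → no.
Summing the matching environments: 4 + 1 = 5 matching atoms.

5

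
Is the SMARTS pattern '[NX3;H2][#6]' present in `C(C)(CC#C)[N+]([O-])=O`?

No

The pattern [NX3;H2][#6] describes a trivalent nitrogen with two H attached to carbon — a primary amine.
The closest candidate here is a nitro group (-[N+](=O)[O-]), but the nitrogen is [N+] with no H, not NX3H2. No other fragment satisfies the full query, so there is no match.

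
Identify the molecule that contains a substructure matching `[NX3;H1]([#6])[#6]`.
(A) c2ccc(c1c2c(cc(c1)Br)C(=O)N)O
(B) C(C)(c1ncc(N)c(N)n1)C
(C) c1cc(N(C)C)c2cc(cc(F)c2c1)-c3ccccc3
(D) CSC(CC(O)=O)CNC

[NX3;H1]([#6])[#6] describes a trivalent nitrogen with one H, bonded to two carbons (a secondary amine).
(A) has a primary amide (-C(=O)NH2) but the -C(=O)NH2 nitrogen has H2, not H1.
(B) has a primary amino group (-NH2) but the nitrogen has H2 and only one carbon neighbour.
(C) has a dimethylamino group (-N(CH3)2) but the nitrogen has H0, not H1.
(D) contains an N-methylamino group (-NHCH3), which satisfies every atom and bond constraint.
So the answer is (D).

D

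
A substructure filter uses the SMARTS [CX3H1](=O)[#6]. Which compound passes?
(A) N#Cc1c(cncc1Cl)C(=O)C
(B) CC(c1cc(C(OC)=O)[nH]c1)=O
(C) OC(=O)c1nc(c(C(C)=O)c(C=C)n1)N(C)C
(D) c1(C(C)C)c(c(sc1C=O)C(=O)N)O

[CX3H1](=O)[#6] describes an sp2 carbon with one H, double-bonded to O and single-bonded to carbon (an aldehyde).
(A) has an acetyl/ketone group (-C(=O)CH3) but the carbonyl carbon has H0 (two carbon neighbours), not H1.
(B) has an acetyl/ketone group (-C(=O)CH3) but the carbonyl carbon has H0 (two carbon neighbours), not H1.
(C) has a carboxylic acid group (-C(=O)OH) but the carbonyl carbon has H0 and is bonded to O, not H1.
(D) contains an aldehyde (-CHO), which satisfies every atom and bond constraint.
So the answer is (D).

D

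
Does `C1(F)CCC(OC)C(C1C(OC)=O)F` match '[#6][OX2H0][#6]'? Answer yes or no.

The pattern [#6][OX2H0][#6] describes an aliphatic oxygen bridging two carbons with no H on the oxygen — an ether.
The molecule carries a methoxy ether (-OCH3), whose atoms satisfy every constraint of the query, so the pattern matches.

Yes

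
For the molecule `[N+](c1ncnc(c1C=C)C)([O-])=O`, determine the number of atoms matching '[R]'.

6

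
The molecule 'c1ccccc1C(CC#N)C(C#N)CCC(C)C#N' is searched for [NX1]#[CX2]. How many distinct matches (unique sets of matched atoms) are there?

3

[NX1]#[CX2] is the SMARTS for a nitrile: a nitrogen triple-bonded to a two-connected carbon.
The molecule carries 3 separate instances of a nitrile (-C#N) meeting every constraint; each maps to a distinct set of atoms, giving 3 matches.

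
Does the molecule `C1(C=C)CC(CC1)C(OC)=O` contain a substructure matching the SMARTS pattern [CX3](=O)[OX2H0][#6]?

The pattern [CX3](=O)[OX2H0][#6] describes a carbonyl carbon bonded to an oxygen that is itself bonded to carbon (no H on that O) — an ester.
The molecule carries a methyl-ester group (-C(=O)OCH3), whose atoms satisfy every constraint of the query, so the pattern matches.

Yes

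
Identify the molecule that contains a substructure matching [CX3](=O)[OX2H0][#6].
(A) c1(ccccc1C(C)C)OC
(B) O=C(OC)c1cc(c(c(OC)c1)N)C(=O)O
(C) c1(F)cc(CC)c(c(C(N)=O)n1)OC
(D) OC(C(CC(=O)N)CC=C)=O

[CX3](=O)[OX2H0][#6] describes a carbonyl carbon bonded to an oxygen that is itself bonded to carbon (no H on that O) (an ester).
(A) has a methoxy ether (-OCH3) but the ether oxygen is not adjacent to a C=O carbon.
(B) contains a methyl-ester group (-C(=O)OCH3), which satisfies every atom and bond constraint.
(C) has a methoxy ether (-OCH3) but the ether oxygen is not adjacent to a C=O carbon.
(D) has a primary amide (-C(=O)NH2) but the carbonyl is bonded to N, not to an O-C linkage.
So the answer is (B).

B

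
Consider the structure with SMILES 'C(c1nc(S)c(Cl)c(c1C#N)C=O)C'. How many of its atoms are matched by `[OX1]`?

1

Check the 14 heavy atoms by environment: 1× n (aromatic, X2) → no; 5× c (aromatic, X3) → no; 1× C (X3) → no; 1× O (X1) → match; 1× S (X2) → no; 2× C (X4) → no; 1× C (X2) → no; 1× N (X1) → no; 1× Cl (X1) → no.
That gives 1 matching atom.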